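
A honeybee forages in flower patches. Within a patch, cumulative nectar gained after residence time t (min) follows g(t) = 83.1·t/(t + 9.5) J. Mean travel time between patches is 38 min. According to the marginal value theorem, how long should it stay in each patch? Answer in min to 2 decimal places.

19.00 min

Maximise g(t)/(T+t): set derivative to zero → g'(t)(T+t) = g(t).
g'(t) = 83.1·9.5/(t + 9.5)². Setting 83.1·9.5/(t+9.5)² = 83.1t/[(t+9.5)(38+t)] gives 9.5(38+t) = t(t+9.5), so t² = 9.5×38 = 361.
t* = √361 = 19 min.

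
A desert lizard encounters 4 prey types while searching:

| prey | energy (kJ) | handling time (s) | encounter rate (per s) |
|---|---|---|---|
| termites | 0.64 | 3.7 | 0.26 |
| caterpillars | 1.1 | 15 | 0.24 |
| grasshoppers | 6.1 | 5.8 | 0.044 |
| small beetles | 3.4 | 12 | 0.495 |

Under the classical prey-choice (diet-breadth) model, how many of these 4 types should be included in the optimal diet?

2

Profitabilities (E/h, kJ/s): grasshoppers 1.05, small beetles 0.283, termites 0.173, caterpillars 0.0733. Add prey in this order while the next type's profitability exceeds the intake rate on those already taken.
Rate on top 1: 0.2138. small beetles: 0.283 > 0.2138 → include.
Rate on top 2: 0.2712. termites: 0.173 < 0.2712 → exclude; stop.
Optimal diet: grasshoppers, small beetles — 2 of 4 types.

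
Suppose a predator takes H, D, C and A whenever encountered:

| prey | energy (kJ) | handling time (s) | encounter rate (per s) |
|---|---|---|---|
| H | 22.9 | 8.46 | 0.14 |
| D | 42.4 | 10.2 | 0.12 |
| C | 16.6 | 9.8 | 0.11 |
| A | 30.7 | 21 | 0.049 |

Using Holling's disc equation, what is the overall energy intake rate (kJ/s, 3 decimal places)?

2.108 kJ/s

R = (0.14×22.9 + 0.12×42.4 + 0.11×16.6 + 0.049×30.7) / (1 + 0.14×8.46 + 0.12×10.2 + 0.11×9.8 + 0.049×21) = 11.62/5.515 = 2.108 kJ/s.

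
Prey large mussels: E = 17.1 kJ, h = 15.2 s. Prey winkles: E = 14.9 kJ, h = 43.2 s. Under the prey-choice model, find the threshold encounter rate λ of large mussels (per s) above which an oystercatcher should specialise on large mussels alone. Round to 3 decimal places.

At the threshold, the rate on large mussels alone equals the profitability of winkles: λ·17.1/(1 + λ·15.2) = 14.9/43.2 = 0.3449.
Rearranging, λ(17.1 − 0.3449×15.2) = 0.3449, so λ = 0.3449/11.86 = 0.02909 per s.

0.029 per s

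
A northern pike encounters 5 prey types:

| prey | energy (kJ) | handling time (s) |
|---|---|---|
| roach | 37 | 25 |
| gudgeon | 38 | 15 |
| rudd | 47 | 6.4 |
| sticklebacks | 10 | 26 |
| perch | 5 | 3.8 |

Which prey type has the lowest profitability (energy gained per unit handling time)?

sticklebacks

Profitability E/h (kJ/s): roach = 37/25 = 1.48, gudgeon = 38/15 = 2.53, rudd = 47/6.4 = 7.34, sticklebacks = 10/26 = 0.385, perch = 5/3.8 = 1.32.
Ranked: rudd > gudgeon > roach > perch > sticklebacks.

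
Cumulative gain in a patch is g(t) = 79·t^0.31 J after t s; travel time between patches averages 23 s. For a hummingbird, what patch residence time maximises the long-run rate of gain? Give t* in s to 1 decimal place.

10.3 s

Optimal t* satisfies g'(t*) = g(t*)/(T + t*).
g'(t) = 0.31·79·t^-0.69. Setting 0.31·79·t^-0.69 = 79·t^0.31/(23+t) gives 0.31(23+t) = t, so 0.69·t = 0.31×23.
t* = 0.31×23/0.69 = 10.33 s.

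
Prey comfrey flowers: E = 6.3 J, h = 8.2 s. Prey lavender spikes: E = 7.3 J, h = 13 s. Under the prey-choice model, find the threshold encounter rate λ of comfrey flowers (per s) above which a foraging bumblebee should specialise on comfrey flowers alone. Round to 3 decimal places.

The zero-one rule: include lavender spikes iff E₂/h₂ > λE₁/(1+λh₁). Equality gives the switch point.
λE₁h₂ = E₂ + λE₂h₁ ⇒ λ = E₂/(E₁h₂ − E₂h₁) = 7.3/(81.9 − 59.86) = 0.3312 per s.

0.331 per s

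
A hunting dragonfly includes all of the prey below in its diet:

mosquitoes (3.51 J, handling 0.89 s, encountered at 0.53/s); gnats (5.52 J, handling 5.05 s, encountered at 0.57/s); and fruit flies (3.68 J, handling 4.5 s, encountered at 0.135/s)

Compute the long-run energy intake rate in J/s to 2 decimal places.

Energy encountered per unit search time: 0.53×3.51 + 0.57×5.52 + 0.135×3.68 = 5.503 J/s.
Handling time per unit search time: 0.53×0.89 + 0.57×5.05 + 0.135×4.5 = 3.958.
Rate = 5.503/(1 + 3.958) = 1.11 J/s.

1.11 J/s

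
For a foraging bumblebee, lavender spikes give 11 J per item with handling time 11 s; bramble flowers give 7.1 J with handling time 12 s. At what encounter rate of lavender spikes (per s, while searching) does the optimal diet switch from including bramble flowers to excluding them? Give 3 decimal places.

0.132 per s

Drop bramble flowers once their profitability E₂/h₂ falls below the rate achievable on lavender spikes alone: E₂/h₂ = λE₁/(1 + λh₁).
Solve for λ: λE₁h₂ = E₂(1 + λh₁) → λ(E₁h₂ − E₂h₁) = E₂ → λ = E₂/(E₁h₂ − E₂h₁).
λ = 7.1/(11×12 − 7.1×11) = 7.1/53.9 = 0.1317 per s.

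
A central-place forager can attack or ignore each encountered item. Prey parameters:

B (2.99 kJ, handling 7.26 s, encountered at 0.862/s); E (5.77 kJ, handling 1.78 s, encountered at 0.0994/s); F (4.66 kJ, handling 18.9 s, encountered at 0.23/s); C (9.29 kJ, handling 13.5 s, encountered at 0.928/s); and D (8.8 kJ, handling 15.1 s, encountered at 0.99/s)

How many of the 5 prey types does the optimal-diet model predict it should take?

2

Profitabilities (E/h, kJ/s): E 3.24, C 0.688, D 0.583, B 0.412, F 0.247. Add prey in this order while the next type's profitability exceeds the intake rate on those already taken.
Rate on top 1: 0.4873. C: 0.688 > 0.4873 → include.
Rate on top 2: 0.6709. D: 0.583 < 0.6709 → exclude; stop.
Optimal diet: E, C — 2 of 5 types.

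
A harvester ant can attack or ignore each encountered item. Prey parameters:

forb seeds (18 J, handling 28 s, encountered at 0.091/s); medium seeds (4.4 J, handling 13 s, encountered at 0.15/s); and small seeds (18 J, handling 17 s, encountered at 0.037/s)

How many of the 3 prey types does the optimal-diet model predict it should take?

Rank by E/h (J/s): small seeds 1.06, forb seeds 0.643, medium seeds 0.338. Include each in turn until the next type's E/h falls below the running intake rate.
Rate on top 1: 0.4088. forb seeds: 0.643 > 0.4088 → include.
Rate on top 2: 0.5516. medium seeds: 0.338 < 0.5516 → exclude; stop.
Optimal diet: small seeds, forb seeds — 2 of 3 types.

2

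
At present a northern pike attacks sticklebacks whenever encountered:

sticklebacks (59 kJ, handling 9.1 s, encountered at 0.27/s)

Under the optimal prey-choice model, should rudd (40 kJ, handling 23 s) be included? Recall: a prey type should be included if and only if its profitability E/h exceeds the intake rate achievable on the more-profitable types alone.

No

Intake rate on the current diet: R = (0.27×59) / (1 + 0.27×9.1) = 15.93/3.457 = 4.608 kJ/s.
Profitability of rudd: 40/23 = 1.739 kJ/s.
1.739 < 4.608, so adding rudd would lower the average — exclude it.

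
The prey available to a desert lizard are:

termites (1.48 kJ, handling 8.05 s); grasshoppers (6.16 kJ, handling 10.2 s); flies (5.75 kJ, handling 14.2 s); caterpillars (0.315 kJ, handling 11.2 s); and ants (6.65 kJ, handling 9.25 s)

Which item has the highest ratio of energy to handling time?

ants

Profitability E/h (kJ/s): termites = 1.48/8.05 = 0.184, grasshoppers = 6.16/10.2 = 0.604, flies = 5.75/14.2 = 0.405, caterpillars = 0.315/11.2 = 0.0281, ants = 6.65/9.25 = 0.719.
Ranked: ants > grasshoppers > flies > termites > caterpillars.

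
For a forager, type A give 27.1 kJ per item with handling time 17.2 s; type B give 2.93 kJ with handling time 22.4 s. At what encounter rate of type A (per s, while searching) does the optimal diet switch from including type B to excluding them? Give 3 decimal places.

At the threshold, the rate on type A alone equals the profitability of type B: λ·27.1/(1 + λ·17.2) = 2.93/22.4 = 0.1308.
Rearranging, λ(27.1 − 0.1308×17.2) = 0.1308, so λ = 0.1308/24.85 = 0.005264 per s.

0.005 per s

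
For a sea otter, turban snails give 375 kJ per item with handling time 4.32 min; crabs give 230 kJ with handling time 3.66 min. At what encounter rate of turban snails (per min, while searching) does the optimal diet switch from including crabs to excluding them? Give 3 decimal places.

0.607 per min

The zero-one rule: include crabs iff E₂/h₂ > λE₁/(1+λh₁). Equality gives the switch point.
λE₁h₂ = E₂ + λE₂h₁ ⇒ λ = E₂/(E₁h₂ − E₂h₁) = 230/(1372 − 993.6) = 0.607 per min.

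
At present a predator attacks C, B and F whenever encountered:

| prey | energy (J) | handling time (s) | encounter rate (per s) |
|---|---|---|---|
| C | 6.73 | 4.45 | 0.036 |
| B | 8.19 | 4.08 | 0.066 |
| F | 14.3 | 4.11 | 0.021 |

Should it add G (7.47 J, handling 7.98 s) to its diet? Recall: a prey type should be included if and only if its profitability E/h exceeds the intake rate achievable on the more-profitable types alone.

Yes

On C, B and F alone, R = ΣλE/(1+Σλh) = 1.083/1.516 = 0.7146 J/s.
Profitability of G: 7.47/7.98 = 0.9361 J/s.
0.9361 > 0.7146, so adding G raises the average — include it.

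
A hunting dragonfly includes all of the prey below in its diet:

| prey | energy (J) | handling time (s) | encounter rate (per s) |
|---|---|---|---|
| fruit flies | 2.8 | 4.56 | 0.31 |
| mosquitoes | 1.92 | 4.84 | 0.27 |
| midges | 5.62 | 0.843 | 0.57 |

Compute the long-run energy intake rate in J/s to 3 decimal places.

1.093 J/s

Energy encountered per unit search time: 0.31×2.8 + 0.27×1.92 + 0.57×5.62 = 4.59 J/s.
Handling time per unit search time: 0.31×4.56 + 0.27×4.84 + 0.57×0.843 = 3.201.
Rate = 4.59/(1 + 3.201) = 1.093 J/s.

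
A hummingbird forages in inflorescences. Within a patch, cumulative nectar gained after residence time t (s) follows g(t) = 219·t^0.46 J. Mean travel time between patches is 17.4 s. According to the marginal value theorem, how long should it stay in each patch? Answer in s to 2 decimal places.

14.82 s

Maximise g(t)/(T+t): set derivative to zero → g'(t)(T+t) = g(t).
g'(t) = 0.46·219·t^-0.54. Setting 0.46·219·t^-0.54 = 219·t^0.46/(17.4+t) gives 0.46(17.4+t) = t, so 0.54·t = 0.46×17.4.
t* = 0.46×17.4/0.54 = 14.82 s.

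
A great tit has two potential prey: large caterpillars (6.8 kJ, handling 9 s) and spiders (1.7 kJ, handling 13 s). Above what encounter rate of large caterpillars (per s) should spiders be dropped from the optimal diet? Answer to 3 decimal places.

0.023 per s

Drop spiders once their profitability E₂/h₂ falls below the rate achievable on large caterpillars alone: E₂/h₂ = λE₁/(1 + λh₁).
Solve for λ: λE₁h₂ = E₂(1 + λh₁) → λ(E₁h₂ − E₂h₁) = E₂ → λ = E₂/(E₁h₂ − E₂h₁).
λ = 1.7/(6.8×13 − 1.7×9) = 1.7/73.1 = 0.02326 per s.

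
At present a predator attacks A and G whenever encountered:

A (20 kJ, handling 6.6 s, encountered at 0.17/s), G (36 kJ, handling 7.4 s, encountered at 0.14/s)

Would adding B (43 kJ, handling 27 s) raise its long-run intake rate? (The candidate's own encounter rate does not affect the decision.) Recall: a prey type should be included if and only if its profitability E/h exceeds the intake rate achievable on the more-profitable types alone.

No

Intake rate on the current diet: R = (0.17×20 + 0.14×36) / (1 + 0.17×6.6 + 0.14×7.4) = 8.44/3.158 = 2.673 kJ/s.
B: E/h = 43/27 = 1.593 kJ/s.
Since 1.593 < R, time spent handling B is better spent searching.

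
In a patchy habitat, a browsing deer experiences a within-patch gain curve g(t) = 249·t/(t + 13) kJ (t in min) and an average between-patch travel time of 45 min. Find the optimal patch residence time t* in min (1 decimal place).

24.2 min

Maximise g(t)/(T+t): set derivative to zero → g'(t)(T+t) = g(t).
g'(t) = 249·13/(t + 13)². Setting 249·13/(t+13)² = 249t/[(t+13)(45+t)] gives 13(45+t) = t(t+13), so t² = 13×45 = 585.
t* = √585 = 24.19 min.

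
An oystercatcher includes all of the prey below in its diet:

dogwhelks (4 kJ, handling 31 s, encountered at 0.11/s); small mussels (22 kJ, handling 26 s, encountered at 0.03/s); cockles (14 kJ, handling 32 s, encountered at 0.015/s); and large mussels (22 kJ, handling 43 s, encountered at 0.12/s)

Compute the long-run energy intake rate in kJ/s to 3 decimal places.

0.365 kJ/s

Energy encountered per unit search time: 0.11×4 + 0.03×22 + 0.015×14 + 0.12×22 = 3.95 kJ/s.
Handling time per unit search time: 0.11×31 + 0.03×26 + 0.015×32 + 0.12×43 = 9.83.
Rate = 3.95/(1 + 9.83) = 0.3647 kJ/s.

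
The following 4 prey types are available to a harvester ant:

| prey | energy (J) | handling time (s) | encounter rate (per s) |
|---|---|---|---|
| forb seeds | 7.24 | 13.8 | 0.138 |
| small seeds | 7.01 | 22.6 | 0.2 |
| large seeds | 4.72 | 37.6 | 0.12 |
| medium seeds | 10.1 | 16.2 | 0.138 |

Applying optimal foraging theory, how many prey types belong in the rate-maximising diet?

E/h in descending order: medium seeds 0.623, forb seeds 0.525, small seeds 0.31, large seeds 0.126 J/s. The optimal diet is the largest prefix of this list for which every included type satisfies E_i/h_i > R on the types above it.
Rate on top 1: 0.4308. forb seeds: 0.525 > 0.4308 → include.
Rate on top 2: 0.4655. small seeds: 0.31 < 0.4655 → exclude; stop.
Optimal diet: medium seeds, forb seeds — 2 of 4 types.

2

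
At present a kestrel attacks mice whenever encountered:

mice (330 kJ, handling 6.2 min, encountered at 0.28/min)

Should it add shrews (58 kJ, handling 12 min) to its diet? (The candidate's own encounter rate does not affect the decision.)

No

On mice alone, R = ΣλE/(1+Σλh) = 92.4/2.736 = 33.77 kJ/min.
Profitability of shrews: 58/12 = 4.833 kJ/min.
4.833 < 33.77, so adding shrews would lower the average — exclude it.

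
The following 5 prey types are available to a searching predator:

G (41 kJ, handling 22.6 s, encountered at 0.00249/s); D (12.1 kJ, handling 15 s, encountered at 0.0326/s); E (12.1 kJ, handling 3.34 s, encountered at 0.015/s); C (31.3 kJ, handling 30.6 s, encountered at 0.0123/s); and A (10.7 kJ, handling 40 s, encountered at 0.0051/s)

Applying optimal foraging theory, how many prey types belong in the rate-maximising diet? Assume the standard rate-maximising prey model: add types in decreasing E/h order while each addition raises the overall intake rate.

4

Rank by E/h (kJ/s): E 3.62, G 1.81, C 1.02, D 0.807, A 0.267. Include each in turn until the next type's E/h falls below the running intake rate.
Rate on top 1: 0.1728. G: 1.81 > 0.1728 → include.
Rate on top 2: 0.2563. C: 1.02 > 0.2563 → include.
Rate on top 3: 0.4509. D: 0.807 > 0.4509 → include.
Rate on top 4: 0.5391. A: 0.267 < 0.5391 → exclude; stop.
Optimal diet: E, G, C, D — 4 of 5 types.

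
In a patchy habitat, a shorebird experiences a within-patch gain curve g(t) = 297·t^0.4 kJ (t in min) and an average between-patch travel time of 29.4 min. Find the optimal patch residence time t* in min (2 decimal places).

19.60 min

Maximise g(t)/(T+t): set derivative to zero → g'(t)(T+t) = g(t).
g'(t) = 0.4·297·t^-0.6. Setting 0.4·297·t^-0.6 = 297·t^0.4/(29.4+t) gives 0.4(29.4+t) = t, so 0.60·t = 0.4×29.4.
t* = 0.4×29.4/0.60 = 19.6 min.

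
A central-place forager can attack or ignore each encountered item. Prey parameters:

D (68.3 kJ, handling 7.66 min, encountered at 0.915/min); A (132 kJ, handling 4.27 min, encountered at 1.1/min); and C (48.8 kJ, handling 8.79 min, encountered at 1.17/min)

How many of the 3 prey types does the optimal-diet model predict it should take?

Rank by E/h (kJ/min): A 30.9, D 8.92, C 5.55. Include each in turn until the next type's E/h falls below the running intake rate.
Rate on top 1: 25.49. D: 8.92 < 25.49 → exclude; stop.
Optimal diet: A — 1 of 3 types.

1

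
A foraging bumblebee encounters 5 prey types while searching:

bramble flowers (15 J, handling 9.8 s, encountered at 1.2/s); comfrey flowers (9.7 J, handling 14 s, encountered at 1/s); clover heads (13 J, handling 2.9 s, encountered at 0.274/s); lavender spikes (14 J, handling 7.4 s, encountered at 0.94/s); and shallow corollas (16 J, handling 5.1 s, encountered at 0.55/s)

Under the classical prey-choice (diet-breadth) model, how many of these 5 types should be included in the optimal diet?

Rank by E/h (J/s): clover heads 4.48, shallow corollas 3.14, lavender spikes 1.89, bramble flowers 1.53, comfrey flowers 0.693. Include each in turn until the next type's E/h falls below the running intake rate.
Rate on top 1: 1.985. shallow corollas: 3.14 > 1.985 → include.
Rate on top 2: 2.688. lavender spikes: 1.89 < 2.688 → exclude; stop.
Optimal diet: clover heads, shallow corollas — 2 of 5 types.

2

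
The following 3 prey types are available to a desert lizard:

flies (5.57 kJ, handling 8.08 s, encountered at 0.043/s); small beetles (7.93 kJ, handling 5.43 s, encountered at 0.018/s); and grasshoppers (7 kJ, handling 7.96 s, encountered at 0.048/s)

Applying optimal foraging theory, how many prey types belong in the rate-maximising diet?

Profitabilities (E/h, kJ/s): small beetles 1.46, grasshoppers 0.879, flies 0.689. Add prey in this order while the next type's profitability exceeds the intake rate on those already taken.
Rate on top 1: 0.13. grasshoppers: 0.879 > 0.13 → include.
Rate on top 2: 0.3235. flies: 0.689 > 0.3235 → include.
Optimal diet: small beetles, grasshoppers, flies — 3 of 3 types.

3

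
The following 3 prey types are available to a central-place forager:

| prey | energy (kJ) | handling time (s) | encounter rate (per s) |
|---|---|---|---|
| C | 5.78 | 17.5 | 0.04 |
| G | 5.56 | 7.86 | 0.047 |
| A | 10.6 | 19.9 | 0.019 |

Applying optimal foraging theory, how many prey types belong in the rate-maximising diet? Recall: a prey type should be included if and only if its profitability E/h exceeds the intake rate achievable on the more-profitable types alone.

3

Rank by E/h (kJ/s): G 0.707, A 0.533, C 0.33. Include each in turn until the next type's E/h falls below the running intake rate.
Rate on top 1: 0.1908. A: 0.533 > 0.1908 → include.
Rate on top 2: 0.2648. C: 0.33 > 0.2648 → include.
Optimal diet: G, A, C — 3 of 3 types.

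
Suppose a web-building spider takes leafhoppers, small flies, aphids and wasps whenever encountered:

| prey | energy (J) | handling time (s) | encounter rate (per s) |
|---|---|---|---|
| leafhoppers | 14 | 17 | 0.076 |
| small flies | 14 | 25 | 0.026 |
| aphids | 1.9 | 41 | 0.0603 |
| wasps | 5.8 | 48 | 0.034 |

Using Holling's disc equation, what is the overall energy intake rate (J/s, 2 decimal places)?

0.25 J/s

Energy encountered per unit search time: 0.076×14 + 0.026×14 + 0.0603×1.9 + 0.034×5.8 = 1.74 J/s.
Handling time per unit search time: 0.076×17 + 0.026×25 + 0.0603×41 + 0.034×48 = 6.046.
Rate = 1.74/(1 + 6.046) = 0.2469 J/s.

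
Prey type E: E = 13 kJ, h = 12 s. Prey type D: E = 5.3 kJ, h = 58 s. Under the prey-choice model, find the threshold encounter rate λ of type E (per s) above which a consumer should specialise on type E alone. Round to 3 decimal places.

0.008 per s

Drop type D once their profitability E₂/h₂ falls below the rate achievable on type E alone: E₂/h₂ = λE₁/(1 + λh₁).
Solve for λ: λE₁h₂ = E₂(1 + λh₁) → λ(E₁h₂ − E₂h₁) = E₂ → λ = E₂/(E₁h₂ − E₂h₁).
λ = 5.3/(13×58 − 5.3×12) = 5.3/690.4 = 0.007677 per s.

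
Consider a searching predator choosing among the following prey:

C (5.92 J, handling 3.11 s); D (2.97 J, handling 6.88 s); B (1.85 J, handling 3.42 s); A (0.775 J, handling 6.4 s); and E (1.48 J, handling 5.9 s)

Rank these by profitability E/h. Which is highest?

Profitability E/h (J/s): C = 5.92/3.11 = 1.9, D = 2.97/6.88 = 0.432, B = 1.85/3.42 = 0.541, A = 0.775/6.4 = 0.121, E = 1.48/5.9 = 0.251.
Ranked: C > B > D > E > A.

C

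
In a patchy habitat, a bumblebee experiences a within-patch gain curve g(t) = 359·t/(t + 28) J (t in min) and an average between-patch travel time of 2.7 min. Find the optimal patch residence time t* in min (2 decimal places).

8.69 min

By the marginal value theorem, leave when the instantaneous gain rate g'(t) equals the habitat-wide average g(t)/(T + t).
g'(t) = 359·28/(t + 28)². Setting 359·28/(t+28)² = 359t/[(t+28)(2.7+t)] gives 28(2.7+t) = t(t+28), so t² = 28×2.7 = 75.6.
t* = √75.6 = 8.695 min.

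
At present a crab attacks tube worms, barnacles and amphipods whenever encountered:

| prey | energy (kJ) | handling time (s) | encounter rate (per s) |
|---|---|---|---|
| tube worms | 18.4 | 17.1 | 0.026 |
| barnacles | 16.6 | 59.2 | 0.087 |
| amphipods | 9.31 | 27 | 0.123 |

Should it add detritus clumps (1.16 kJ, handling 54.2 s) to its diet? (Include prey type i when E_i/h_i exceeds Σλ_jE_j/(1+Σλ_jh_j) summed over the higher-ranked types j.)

No

On tube worms, barnacles and amphipods alone, R = ΣλE/(1+Σλh) = 3.068/9.916 = 0.3094 kJ/s.
detritus clumps: E/h = 1.16/54.2 = 0.0214 kJ/s.
0.0214 < 0.3094, so adding detritus clumps would lower the average — exclude it.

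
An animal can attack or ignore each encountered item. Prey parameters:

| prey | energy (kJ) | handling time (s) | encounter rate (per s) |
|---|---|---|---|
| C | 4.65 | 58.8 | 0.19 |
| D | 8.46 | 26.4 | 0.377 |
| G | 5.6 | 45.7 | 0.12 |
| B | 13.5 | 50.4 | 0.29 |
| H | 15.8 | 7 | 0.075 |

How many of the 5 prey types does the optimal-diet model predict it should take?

Rank by E/h (kJ/s): H 2.26, D 0.32, B 0.268, G 0.123, C 0.0791. Include each in turn until the next type's E/h falls below the running intake rate.
Rate on top 1: 0.777. D: 0.32 < 0.777 → exclude; stop.
Optimal diet: H — 1 of 5 types.

1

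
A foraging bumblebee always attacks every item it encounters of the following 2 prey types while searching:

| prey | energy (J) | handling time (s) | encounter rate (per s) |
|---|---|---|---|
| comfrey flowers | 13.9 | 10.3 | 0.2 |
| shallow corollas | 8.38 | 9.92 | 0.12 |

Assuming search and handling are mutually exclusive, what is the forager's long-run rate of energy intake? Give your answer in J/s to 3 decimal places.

0.891 J/s

R = (0.2×13.9 + 0.12×8.38) / (1 + 0.2×10.3 + 0.12×9.92) = 3.786/4.25 = 0.8906 J/s.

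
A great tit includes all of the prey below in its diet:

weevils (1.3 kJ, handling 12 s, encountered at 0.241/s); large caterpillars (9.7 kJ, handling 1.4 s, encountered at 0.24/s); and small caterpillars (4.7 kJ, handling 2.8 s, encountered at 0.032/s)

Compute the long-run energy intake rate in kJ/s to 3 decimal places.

0.647 kJ/s

R = (0.241×1.3 + 0.24×9.7 + 0.032×4.7) / (1 + 0.241×12 + 0.24×1.4 + 0.032×2.8) = 2.792/4.318 = 0.6466 kJ/s.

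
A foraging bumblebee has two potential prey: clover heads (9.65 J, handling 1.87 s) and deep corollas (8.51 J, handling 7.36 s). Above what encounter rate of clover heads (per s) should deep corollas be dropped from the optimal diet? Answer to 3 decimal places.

0.154 per s

The zero-one rule: include deep corollas iff E₂/h₂ > λE₁/(1+λh₁). Equality gives the switch point.
λE₁h₂ = E₂ + λE₂h₁ ⇒ λ = E₂/(E₁h₂ − E₂h₁) = 8.51/(71.02 − 15.91) = 0.1544 per s.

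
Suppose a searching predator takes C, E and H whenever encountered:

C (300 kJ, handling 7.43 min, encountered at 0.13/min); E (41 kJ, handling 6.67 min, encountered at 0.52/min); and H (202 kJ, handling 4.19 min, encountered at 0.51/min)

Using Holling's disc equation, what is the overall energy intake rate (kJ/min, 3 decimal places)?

Energy encountered per unit search time: 0.13×300 + 0.52×41 + 0.51×202 = 163.3 kJ/min.
Handling time per unit search time: 0.13×7.43 + 0.52×6.67 + 0.51×4.19 = 6.571.
Rate = 163.3/(1 + 6.571) = 21.57 kJ/min.

21.574 kJ/min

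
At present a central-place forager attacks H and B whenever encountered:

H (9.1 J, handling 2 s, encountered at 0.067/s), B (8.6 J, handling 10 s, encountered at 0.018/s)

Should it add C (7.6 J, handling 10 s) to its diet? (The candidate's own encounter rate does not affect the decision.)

Yes

Intake rate on the current diet: R = (0.067×9.1 + 0.018×8.6) / (1 + 0.067×2 + 0.018×10) = 0.7645/1.314 = 0.5818 J/s.
Profitability of C: 7.6/10 = 0.76 J/s.
Since 0.76 > R, including C increases the long-run rate.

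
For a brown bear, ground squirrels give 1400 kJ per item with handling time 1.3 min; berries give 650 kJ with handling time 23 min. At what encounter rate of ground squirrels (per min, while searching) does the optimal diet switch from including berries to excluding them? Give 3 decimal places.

0.021 per min

Drop berries once their profitability E₂/h₂ falls below the rate achievable on ground squirrels alone: E₂/h₂ = λE₁/(1 + λh₁).
Solve for λ: λE₁h₂ = E₂(1 + λh₁) → λ(E₁h₂ − E₂h₁) = E₂ → λ = E₂/(E₁h₂ − E₂h₁).
λ = 650/(1400×23 − 650×1.3) = 650/3.136e+04 = 0.02073 per min.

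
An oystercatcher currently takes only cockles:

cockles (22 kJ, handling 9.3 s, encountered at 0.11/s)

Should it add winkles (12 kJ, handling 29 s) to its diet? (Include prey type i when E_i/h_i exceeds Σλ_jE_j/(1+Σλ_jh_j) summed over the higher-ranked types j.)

No

Current rate: (0.11×22)/(1 + 0.11×9.3) = 1.196 kJ/s.
winkles: E/h = 12/29 = 0.4138 kJ/s.
Since 0.4138 < R, time spent handling winkles is better spent searching.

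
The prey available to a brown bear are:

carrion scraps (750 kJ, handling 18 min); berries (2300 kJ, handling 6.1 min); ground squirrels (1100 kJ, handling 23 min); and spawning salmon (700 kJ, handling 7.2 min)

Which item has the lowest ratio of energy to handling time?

carrion scraps

In descending order of E/h:
berries: 2300/6.1 = 377 kJ/min
spawning salmon: 700/7.2 = 97.2 kJ/min
ground squirrels: 1100/23 = 47.8 kJ/min
carrion scraps: 750/18 = 41.7 kJ/min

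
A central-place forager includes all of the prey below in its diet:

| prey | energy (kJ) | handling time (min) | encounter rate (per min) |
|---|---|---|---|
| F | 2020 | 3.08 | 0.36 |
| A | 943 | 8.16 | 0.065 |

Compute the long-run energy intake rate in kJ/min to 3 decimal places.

R = (0.36×2020 + 0.065×943) / (1 + 0.36×3.08 + 0.065×8.16) = 788.5/2.639 = 298.8 kJ/min.

298.763 kJ/min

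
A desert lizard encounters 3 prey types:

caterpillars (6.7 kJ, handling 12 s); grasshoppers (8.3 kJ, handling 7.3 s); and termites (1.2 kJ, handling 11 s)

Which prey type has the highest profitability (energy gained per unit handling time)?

Profitability E/h (kJ/s): caterpillars = 6.7/12 = 0.558, grasshoppers = 8.3/7.3 = 1.14, termites = 1.2/11 = 0.109.
Ranked: grasshoppers > caterpillars > termites.

grasshoppers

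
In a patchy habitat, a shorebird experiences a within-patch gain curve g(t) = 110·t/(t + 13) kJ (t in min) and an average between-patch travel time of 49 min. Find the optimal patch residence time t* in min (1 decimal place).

25.2 min

Maximise g(t)/(T+t): set derivative to zero → g'(t)(T+t) = g(t).
g'(t) = 110·13/(t + 13)². Setting 110·13/(t+13)² = 110t/[(t+13)(49+t)] gives 13(49+t) = t(t+13), so t² = 13×49 = 637.
t* = √637 = 25.24 min.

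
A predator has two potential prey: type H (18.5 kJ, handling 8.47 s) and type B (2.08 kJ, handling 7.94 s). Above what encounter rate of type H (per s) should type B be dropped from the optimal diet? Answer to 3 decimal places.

0.016 per s

The zero-one rule: include type B iff E₂/h₂ > λE₁/(1+λh₁). Equality gives the switch point.
λE₁h₂ = E₂ + λE₂h₁ ⇒ λ = E₂/(E₁h₂ − E₂h₁) = 2.08/(146.9 − 17.62) = 0.01609 per s.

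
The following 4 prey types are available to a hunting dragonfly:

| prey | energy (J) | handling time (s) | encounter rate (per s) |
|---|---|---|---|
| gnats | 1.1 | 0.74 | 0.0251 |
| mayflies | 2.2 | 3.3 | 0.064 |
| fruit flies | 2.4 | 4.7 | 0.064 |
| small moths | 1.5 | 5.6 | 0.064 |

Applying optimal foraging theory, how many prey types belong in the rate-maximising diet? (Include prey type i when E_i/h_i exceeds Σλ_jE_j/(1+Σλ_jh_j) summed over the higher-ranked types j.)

Profitabilities (E/h, J/s): gnats 1.49, mayflies 0.667, fruit flies 0.511, small moths 0.268. Add prey in this order while the next type's profitability exceeds the intake rate on those already taken.
Rate on top 1: 0.02711. mayflies: 0.667 > 0.02711 → include.
Rate on top 2: 0.1369. fruit flies: 0.511 > 0.1369 → include.
Rate on top 3: 0.2104. small moths: 0.268 > 0.2104 → include.
Optimal diet: gnats, mayflies, fruit flies, small moths — 4 of 4 types.

4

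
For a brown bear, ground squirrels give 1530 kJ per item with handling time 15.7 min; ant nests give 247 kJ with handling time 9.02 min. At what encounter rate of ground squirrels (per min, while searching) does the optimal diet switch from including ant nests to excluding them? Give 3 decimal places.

At the threshold, the rate on ground squirrels alone equals the profitability of ant nests: λ·1530/(1 + λ·15.7) = 247/9.02 = 27.38.
Rearranging, λ(1530 − 27.38×15.7) = 27.38, so λ = 27.38/1100 = 0.02489 per min.

0.025 per min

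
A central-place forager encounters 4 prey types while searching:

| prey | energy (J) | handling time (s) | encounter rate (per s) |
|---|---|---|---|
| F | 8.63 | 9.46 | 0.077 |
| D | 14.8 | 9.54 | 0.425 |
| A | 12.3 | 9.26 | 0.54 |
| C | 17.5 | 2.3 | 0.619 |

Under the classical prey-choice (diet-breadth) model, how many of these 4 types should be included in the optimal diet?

1

Rank by E/h (J/s): C 7.61, D 1.55, A 1.33, F 0.912. Include each in turn until the next type's E/h falls below the running intake rate.
Rate on top 1: 4.469. D: 1.55 < 4.469 → exclude; stop.
Optimal diet: C — 1 of 4 types.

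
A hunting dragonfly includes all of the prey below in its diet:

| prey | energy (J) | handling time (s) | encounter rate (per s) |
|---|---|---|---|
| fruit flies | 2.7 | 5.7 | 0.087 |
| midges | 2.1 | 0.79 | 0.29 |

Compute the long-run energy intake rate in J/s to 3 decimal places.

0.489 J/s

R = (0.087×2.7 + 0.29×2.1) / (1 + 0.087×5.7 + 0.29×0.79) = 0.8439/1.725 = 0.4892 J/s.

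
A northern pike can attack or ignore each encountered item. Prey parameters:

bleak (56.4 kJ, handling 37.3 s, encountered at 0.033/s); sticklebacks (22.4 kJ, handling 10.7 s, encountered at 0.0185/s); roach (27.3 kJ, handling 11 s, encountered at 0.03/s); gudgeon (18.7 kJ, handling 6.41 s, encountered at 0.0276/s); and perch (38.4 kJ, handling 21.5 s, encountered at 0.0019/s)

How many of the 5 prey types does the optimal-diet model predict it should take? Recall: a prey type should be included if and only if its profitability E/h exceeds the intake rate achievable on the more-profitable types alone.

E/h in descending order: gudgeon 2.92, roach 2.48, sticklebacks 2.09, perch 1.79, bleak 1.51 kJ/s. The optimal diet is the largest prefix of this list for which every included type satisfies E_i/h_i > R on the types above it.
Rate on top 1: 0.4385. roach: 2.48 > 0.4385 → include.
Rate on top 2: 0.886. sticklebacks: 2.09 > 0.886 → include.
Rate on top 3: 1.026. perch: 1.79 > 1.026 → include.
Rate on top 4: 1.044. bleak: 1.51 > 1.044 → include.
Optimal diet: gudgeon, roach, sticklebacks, perch, bleak — 5 of 5 types.

5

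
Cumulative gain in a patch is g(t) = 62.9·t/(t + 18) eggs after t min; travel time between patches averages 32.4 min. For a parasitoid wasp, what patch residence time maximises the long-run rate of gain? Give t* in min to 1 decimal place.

24.1 min

By the marginal value theorem, leave when the instantaneous gain rate g'(t) equals the habitat-wide average g(t)/(T + t).
g'(t) = 62.9·18/(t + 18)². Setting 62.9·18/(t+18)² = 62.9t/[(t+18)(32.4+t)] gives 18(32.4+t) = t(t+18), so t² = 18×32.4 = 583.2.
t* = √583.2 = 24.15 min.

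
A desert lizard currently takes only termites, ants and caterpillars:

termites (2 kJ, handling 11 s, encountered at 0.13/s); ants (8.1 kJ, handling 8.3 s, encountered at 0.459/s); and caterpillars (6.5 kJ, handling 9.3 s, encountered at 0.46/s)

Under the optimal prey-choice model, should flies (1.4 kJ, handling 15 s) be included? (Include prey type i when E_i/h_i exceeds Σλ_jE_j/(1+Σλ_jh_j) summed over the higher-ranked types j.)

No

Intake rate on the current diet: R = (0.13×2 + 0.459×8.1 + 0.46×6.5) / (1 + 0.13×11 + 0.459×8.3 + 0.46×9.3) = 6.968/10.52 = 0.6625 kJ/s.
Profitability of flies: 1.4/15 = 0.09333 kJ/s.
Since 0.09333 < R, time spent handling flies is better spent searching.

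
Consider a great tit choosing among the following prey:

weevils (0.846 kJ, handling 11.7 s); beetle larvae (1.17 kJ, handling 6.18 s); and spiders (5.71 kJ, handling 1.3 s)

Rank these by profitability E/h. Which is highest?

Profitability E/h (kJ/s): weevils = 0.846/11.7 = 0.0723, beetle larvae = 1.17/6.18 = 0.189, spiders = 5.71/1.3 = 4.39.
Ranked: spiders > beetle larvae > weevils.

spiders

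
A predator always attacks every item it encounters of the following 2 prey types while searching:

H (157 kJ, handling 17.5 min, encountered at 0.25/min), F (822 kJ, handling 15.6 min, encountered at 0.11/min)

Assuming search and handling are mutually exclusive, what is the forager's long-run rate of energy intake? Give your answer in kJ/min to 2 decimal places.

R = (0.25×157 + 0.11×822) / (1 + 0.25×17.5 + 0.11×15.6) = 129.7/7.091 = 18.29 kJ/min.

18.29 kJ/min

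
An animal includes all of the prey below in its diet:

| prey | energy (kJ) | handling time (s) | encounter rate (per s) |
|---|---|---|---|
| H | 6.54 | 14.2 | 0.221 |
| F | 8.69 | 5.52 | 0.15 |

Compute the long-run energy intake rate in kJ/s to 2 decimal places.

R = Σλ_iE_i / (1 + Σλ_ih_i)
Numerator: 0.221×6.54 + 0.15×8.69 = 2.749
Denominator: 1 + 0.221×14.2 + 0.15×5.52 = 4.966
R = 2.749/4.966 = 0.5535 kJ/s

0.55 kJ/s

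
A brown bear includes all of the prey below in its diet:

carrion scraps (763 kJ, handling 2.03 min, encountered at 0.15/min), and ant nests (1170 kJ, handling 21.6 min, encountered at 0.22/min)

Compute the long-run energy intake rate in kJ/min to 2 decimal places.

Energy encountered per unit search time: 0.15×763 + 0.22×1170 = 371.8 kJ/min.
Handling time per unit search time: 0.15×2.03 + 0.22×21.6 = 5.057.
Rate = 371.8/(1 + 5.057) = 61.4 kJ/min.

61.40 kJ/min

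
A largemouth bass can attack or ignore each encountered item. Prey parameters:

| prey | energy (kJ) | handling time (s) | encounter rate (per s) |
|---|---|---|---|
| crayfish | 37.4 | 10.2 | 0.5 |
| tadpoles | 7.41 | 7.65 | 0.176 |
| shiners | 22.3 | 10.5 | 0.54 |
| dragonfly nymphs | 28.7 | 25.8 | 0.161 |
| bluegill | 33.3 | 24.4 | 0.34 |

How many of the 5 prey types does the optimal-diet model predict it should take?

Profitabilities (E/h, kJ/s): crayfish 3.67, shiners 2.12, bluegill 1.36, dragonfly nymphs 1.11, tadpoles 0.969. Add prey in this order while the next type's profitability exceeds the intake rate on those already taken.
Rate on top 1: 3.066. shiners: 2.12 < 3.066 → exclude; stop.
Optimal diet: crayfish — 1 of 5 types.

1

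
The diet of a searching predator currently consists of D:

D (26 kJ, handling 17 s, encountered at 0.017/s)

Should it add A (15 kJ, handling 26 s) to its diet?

Yes

Intake rate on the current diet: R = (0.017×26) / (1 + 0.017×17) = 0.442/1.289 = 0.3429 kJ/s.
Profitability of A: 15/26 = 0.5769 kJ/s.
0.5769 > 0.3429, so adding A raises the average — include it.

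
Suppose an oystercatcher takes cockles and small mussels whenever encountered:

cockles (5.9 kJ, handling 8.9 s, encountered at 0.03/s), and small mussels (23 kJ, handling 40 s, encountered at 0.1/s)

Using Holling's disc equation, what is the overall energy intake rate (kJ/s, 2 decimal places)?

0.47 kJ/s

Energy encountered per unit search time: 0.03×5.9 + 0.1×23 = 2.477 kJ/s.
Handling time per unit search time: 0.03×8.9 + 0.1×40 = 4.267.
Rate = 2.477/(1 + 4.267) = 0.4703 kJ/s.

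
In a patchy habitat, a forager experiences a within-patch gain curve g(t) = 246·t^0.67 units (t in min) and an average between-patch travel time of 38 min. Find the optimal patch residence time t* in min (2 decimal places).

77.15 min

Maximise g(t)/(T+t): set derivative to zero → g'(t)(T+t) = g(t).
g'(t) = 0.67·246·t^-0.33. Setting 0.67·246·t^-0.33 = 246·t^0.67/(38+t) gives 0.67(38+t) = t, so 0.33·t = 0.67×38.
t* = 0.67×38/0.33 = 77.15 min.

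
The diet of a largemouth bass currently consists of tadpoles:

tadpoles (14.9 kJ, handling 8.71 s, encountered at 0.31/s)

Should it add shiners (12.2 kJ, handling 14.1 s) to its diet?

No

Current rate: (0.31×14.9)/(1 + 0.31×8.71) = 1.248 kJ/s.
Profitability of shiners: 12.2/14.1 = 0.8652 kJ/s.
Since 0.8652 < R, time spent handling shiners is better spent searching.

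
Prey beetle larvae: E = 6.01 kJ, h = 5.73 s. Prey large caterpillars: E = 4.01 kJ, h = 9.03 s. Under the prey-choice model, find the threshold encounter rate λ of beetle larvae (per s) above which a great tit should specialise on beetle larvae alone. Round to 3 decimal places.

At the threshold, the rate on beetle larvae alone equals the profitability of large caterpillars: λ·6.01/(1 + λ·5.73) = 4.01/9.03 = 0.4441.
Rearranging, λ(6.01 − 0.4441×5.73) = 0.4441, so λ = 0.4441/3.465 = 0.1281 per s.

0.128 per s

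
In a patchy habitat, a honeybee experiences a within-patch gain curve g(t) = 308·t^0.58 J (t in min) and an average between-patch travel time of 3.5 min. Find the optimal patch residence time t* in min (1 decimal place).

Maximise g(t)/(T+t): set derivative to zero → g'(t)(T+t) = g(t).
g'(t) = 0.58·308·t^-0.42. Setting 0.58·308·t^-0.42 = 308·t^0.58/(3.5+t) gives 0.58(3.5+t) = t, so 0.42·t = 0.58×3.5.
t* = 0.58×3.5/0.42 = 4.833 min.

4.8 min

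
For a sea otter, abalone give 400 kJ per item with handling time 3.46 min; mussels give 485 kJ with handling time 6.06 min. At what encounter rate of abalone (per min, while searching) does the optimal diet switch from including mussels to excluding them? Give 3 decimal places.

0.650 per min

Drop mussels once their profitability E₂/h₂ falls below the rate achievable on abalone alone: E₂/h₂ = λE₁/(1 + λh₁).
Solve for λ: λE₁h₂ = E₂(1 + λh₁) → λ(E₁h₂ − E₂h₁) = E₂ → λ = E₂/(E₁h₂ − E₂h₁).
λ = 485/(400×6.06 − 485×3.46) = 485/745.9 = 0.6502 per min.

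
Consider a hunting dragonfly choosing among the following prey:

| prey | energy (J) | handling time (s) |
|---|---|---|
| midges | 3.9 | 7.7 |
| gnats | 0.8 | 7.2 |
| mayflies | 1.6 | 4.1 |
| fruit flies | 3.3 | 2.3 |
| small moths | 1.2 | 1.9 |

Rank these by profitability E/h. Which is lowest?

gnats

In descending order of E/h:
fruit flies: 3.3/2.3 = 1.43 J/s
small moths: 1.2/1.9 = 0.632 J/s
midges: 3.9/7.7 = 0.506 J/s
mayflies: 1.6/4.1 = 0.39 J/s
gnats: 0.8/7.2 = 0.111 J/s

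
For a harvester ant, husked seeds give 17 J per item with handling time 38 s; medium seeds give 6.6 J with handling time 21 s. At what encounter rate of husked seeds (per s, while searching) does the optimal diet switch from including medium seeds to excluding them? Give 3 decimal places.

0.062 per s

The zero-one rule: include medium seeds iff E₂/h₂ > λE₁/(1+λh₁). Equality gives the switch point.
λE₁h₂ = E₂ + λE₂h₁ ⇒ λ = E₂/(E₁h₂ − E₂h₁) = 6.6/(357 − 250.8) = 0.06215 per s.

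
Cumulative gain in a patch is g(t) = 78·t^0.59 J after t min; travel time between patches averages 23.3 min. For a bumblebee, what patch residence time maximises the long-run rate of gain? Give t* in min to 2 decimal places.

Maximise g(t)/(T+t): set derivative to zero → g'(t)(T+t) = g(t).
g'(t) = 0.59·78·t^-0.41. Setting 0.59·78·t^-0.41 = 78·t^0.59/(23.3+t) gives 0.59(23.3+t) = t, so 0.41·t = 0.59×23.3.
t* = 0.59×23.3/0.41 = 33.53 min.

33.53 min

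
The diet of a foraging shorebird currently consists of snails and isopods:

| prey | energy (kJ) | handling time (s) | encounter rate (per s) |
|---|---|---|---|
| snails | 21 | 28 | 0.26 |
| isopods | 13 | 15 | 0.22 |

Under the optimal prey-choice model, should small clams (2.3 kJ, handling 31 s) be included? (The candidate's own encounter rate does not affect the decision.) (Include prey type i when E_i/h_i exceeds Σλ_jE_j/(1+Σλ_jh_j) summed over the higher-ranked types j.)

No

Intake rate on the current diet: R = (0.26×21 + 0.22×13) / (1 + 0.26×28 + 0.22×15) = 8.32/11.58 = 0.7185 kJ/s.
Profitability of small clams: 2.3/31 = 0.07419 kJ/s.
0.07419 < 0.7185, so adding small clams would lower the average — exclude it.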